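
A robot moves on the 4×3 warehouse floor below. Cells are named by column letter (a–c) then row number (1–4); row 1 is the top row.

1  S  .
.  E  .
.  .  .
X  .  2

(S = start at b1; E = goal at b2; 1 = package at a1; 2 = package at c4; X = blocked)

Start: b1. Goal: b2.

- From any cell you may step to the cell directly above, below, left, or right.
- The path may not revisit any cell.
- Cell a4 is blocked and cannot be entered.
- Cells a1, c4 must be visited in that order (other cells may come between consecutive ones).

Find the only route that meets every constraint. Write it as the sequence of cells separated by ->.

b1 -> a1 -> a2 -> a3 -> b3 -> b4 -> c4 -> c3 -> c2 -> b2

The waypoints must appear in the order a1, c4, with no cell reused.
Route from b1: left to a1, 2× down (reaching a3), right to b3, down to b4, right to c4, 2× up (reaching c2), left to b2 — 9 moves in all.
Check: order respected (1 at step 1, 2 at step 6).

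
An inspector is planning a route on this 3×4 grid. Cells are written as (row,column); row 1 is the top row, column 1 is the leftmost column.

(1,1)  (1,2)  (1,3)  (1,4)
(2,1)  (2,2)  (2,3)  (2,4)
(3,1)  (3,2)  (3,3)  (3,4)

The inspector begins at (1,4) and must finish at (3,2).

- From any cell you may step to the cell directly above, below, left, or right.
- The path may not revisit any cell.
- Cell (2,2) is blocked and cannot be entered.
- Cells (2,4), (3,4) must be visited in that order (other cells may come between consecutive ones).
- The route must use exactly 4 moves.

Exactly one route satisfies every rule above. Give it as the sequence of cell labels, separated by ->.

(1,4) -> (2,4) -> (3,4) -> (3,3) -> (3,2)

The waypoints must appear in the order (2,4), (3,4), with no cell reused.
Route from (1,4): down 2 to (3,4), left 2 to (3,2) — 4 moves in all.
Check: order respected ((2,4) at step 1, (3,4) at step 2); 4 moves as required.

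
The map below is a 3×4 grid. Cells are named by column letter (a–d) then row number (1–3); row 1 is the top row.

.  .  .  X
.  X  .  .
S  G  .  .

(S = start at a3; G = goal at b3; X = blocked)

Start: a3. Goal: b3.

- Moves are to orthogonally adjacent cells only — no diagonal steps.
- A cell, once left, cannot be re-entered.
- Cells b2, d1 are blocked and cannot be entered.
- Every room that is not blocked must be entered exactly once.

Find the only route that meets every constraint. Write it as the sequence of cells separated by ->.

Need to visit all 10 open cells exactly once, starting at a3 and ending at b3.
Cell c1 has only two open neighbours (c2 and b1), so the path must pass straight through it: one of those is the cell it's entered from and the other is where it exits.
Route from a3: 2× up (reaching a1), 2× right (reaching c1), down to c2, right to d2, down to d3, 2× left (reaching b3) — 9 moves in all.
Check: all 10 open cells covered.

a3 -> a2 -> a1 -> b1 -> c1 -> c2 -> d2 -> d3 -> c3 -> b3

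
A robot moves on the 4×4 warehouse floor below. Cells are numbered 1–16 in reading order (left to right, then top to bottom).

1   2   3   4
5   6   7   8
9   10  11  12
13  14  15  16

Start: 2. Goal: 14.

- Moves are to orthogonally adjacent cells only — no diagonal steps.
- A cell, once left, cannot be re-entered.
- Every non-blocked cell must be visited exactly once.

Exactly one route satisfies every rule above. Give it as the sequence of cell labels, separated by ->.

Need to visit all 16 open cells exactly once, starting at 2 and ending at 14.
Cell 13 has only two open neighbours (9 and 14), so the path must pass straight through it: one of those is the cell it's entered from and the other is where it exits.
Route from 2: left 1 to 1, down 1 to 5, right 2 to 7, up 1 to 3, right 1 to 4, down 3 to 16, left 1 to 15, up 1 to 11, left 2 to 9, down 1 to 13, right 1 to 14 — 15 moves in all.
Check: all 16 open cells covered.

2 -> 1 -> 5 -> 6 -> 7 -> 3 -> 4 -> 8 -> 12 -> 16 -> 15 -> 11 -> 10 -> 9 -> 13 -> 14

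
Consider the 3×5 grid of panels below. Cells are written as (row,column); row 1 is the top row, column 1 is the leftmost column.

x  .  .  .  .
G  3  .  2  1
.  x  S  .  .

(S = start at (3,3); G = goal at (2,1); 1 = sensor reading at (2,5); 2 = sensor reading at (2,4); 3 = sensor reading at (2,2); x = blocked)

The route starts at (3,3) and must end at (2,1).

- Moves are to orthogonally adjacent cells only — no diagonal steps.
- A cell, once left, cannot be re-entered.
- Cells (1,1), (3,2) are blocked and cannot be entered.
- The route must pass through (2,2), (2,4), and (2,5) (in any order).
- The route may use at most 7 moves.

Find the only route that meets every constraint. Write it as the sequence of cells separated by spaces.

The budget equals the shortest possible length, so every move has to be on a shortest route through the required cells.
Route from (3,3): right 2 to (3,5), up 1 to (2,5), left 4 to (2,1) — 7 moves in all.
Check: all required cells visited; 7 ≤ 7 moves.

(3,3) (3,4) (3,5) (2,5) (2,4) (2,3) (2,2) (2,1)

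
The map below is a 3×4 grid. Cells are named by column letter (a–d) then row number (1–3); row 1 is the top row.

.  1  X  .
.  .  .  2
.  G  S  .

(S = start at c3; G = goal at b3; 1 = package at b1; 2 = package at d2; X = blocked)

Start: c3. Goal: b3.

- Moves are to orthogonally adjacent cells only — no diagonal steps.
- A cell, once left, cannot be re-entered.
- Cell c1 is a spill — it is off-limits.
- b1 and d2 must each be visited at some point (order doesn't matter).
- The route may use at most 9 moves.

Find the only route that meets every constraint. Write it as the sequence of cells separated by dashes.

Any route must reach b1 and d2 and still end at b3 within 9 moves, so the order of the required stops is forced.
Route from c3: right 1 to d3, up 1 to d2, left 2 to b2, up 1 to b1, left 1 to a1, down 2 to a3, right 1 to b3 — 9 moves in all.
Check: all required cells visited; 9 ≤ 9 moves.

c3 - d3 - d2 - c2 - b2 - b1 - a1 - a2 - a3 - b3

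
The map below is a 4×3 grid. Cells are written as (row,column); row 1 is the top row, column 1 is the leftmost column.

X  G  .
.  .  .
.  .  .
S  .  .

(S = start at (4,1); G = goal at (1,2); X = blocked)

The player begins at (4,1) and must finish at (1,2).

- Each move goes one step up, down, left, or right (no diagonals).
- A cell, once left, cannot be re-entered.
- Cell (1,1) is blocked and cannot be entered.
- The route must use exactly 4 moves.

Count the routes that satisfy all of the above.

Need simple routes of exactly 4 moves from (4,1) to (1,2) (Manhattan distance 4, so 0 moves are spent on a detour and 0 undoing it).
Enumerating: (4,1) (3,1) (2,1) (2,2) (1,2) | (4,1) (3,1) (3,2) (2,2) (1,2) | (4,1) (4,2) (3,2) (2,2) (1,2).
That gives 3 routes.

3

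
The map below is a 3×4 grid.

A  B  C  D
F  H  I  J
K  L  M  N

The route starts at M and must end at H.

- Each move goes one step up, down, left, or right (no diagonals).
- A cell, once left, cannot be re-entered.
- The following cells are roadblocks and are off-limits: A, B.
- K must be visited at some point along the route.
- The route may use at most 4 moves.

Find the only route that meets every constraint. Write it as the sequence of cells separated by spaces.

Any route must reach K and still end at H within 4 moves, so the order of the required stops is forced.
Route from M: left 2 to K, up 1 to F, right 1 to H — 4 moves in all.
Check: all required cells visited; 4 ≤ 4 moves.

M L K F H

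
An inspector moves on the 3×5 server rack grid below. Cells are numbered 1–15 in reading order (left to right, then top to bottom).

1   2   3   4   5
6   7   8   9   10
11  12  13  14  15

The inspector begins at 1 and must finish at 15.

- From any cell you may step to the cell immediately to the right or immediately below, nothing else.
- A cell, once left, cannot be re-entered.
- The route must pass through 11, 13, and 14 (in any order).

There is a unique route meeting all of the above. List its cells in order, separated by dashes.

1 - 6 - 11 - 12 - 13 - 14 - 15

Moves only go right or down, so the column and row indices never decrease.
Route from 1: 2× down (reaching 11), 4× right (reaching 15) — 6 moves in all.
Check: all required cells visited.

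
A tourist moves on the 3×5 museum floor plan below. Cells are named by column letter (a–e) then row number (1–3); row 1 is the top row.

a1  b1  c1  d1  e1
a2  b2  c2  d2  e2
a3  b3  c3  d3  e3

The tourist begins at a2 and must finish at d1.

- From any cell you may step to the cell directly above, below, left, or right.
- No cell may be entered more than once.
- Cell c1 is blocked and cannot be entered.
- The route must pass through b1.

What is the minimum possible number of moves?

Any route passes through b1 somewhere between a2 and d1. Summing Manhattan distances along the two legs (a2 → b1 → d1) gives a lower bound of 2 + 2 = 4 moves.
That bound ignores the blocked cells. Measuring each leg by the fewest moves that actually steer around them (a2→b1: 2; b1→d1: 4) raises the lower bound to 6.
A route of 6 moves exists: a2 → a1 → b1 → b2 → c2 → d2 → d1.
Since 6 matches that lower bound, it is optimal.

6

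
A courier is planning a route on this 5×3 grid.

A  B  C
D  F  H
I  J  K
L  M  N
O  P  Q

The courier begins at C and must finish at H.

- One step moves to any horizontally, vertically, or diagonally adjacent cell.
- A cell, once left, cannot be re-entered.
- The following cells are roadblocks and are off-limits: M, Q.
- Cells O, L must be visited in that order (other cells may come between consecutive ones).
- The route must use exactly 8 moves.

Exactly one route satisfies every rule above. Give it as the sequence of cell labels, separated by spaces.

The waypoints must appear in the order O, L, with no cell reused.
Route from C: down-left to F, down-right to K, down to N, down-left to P, left to O, up to L, 2× up-right (reaching H) — 8 moves in all.
Check: order respected (O at step 5, L at step 6); 8 moves as required.

C F K N P O L J H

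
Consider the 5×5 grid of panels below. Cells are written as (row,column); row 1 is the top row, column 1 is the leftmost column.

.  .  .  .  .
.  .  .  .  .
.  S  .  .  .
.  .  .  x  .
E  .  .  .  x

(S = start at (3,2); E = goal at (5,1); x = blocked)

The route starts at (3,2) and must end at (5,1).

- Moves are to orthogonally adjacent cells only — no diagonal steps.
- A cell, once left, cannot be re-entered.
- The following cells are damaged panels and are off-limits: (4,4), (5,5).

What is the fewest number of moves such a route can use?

3

The Manhattan distance from (3,2) to (5,1) is |3−5| + |2−1| = 3, so at least 3 moves are needed.
A route of 3 moves achieves this: (3,2) → (4,2) → (5,2) → (5,1).
Since 3 matches the lower bound, it is optimal.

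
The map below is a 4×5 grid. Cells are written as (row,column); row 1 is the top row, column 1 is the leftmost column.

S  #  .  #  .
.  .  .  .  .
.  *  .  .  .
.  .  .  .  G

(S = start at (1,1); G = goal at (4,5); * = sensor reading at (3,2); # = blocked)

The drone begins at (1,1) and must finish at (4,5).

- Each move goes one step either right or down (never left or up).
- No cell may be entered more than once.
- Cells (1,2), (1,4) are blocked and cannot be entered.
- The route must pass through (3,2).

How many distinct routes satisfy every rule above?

A right/down-only route from (1,1) to (4,5) makes exactly 3 down-moves and 4 right-moves in some order.
With no other constraints that would be C(7,3) = 35 routes.
Split at (3,2) and multiply the segment counts (each segment already excludes blocked cells): (1,1)→(3,2): 2; (3,2)→(4,5): 4; product = 8.
That gives 8 routes.

8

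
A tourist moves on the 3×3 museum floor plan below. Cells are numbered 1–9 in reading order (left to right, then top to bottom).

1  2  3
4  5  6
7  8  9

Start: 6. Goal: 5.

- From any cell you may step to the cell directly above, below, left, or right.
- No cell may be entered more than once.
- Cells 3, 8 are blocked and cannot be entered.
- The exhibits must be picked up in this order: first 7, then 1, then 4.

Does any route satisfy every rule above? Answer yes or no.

no

7 must be visited but has only one open neighbour (4), and it is neither the start nor the goal — the route would have to enter and leave through 4, re-entering it.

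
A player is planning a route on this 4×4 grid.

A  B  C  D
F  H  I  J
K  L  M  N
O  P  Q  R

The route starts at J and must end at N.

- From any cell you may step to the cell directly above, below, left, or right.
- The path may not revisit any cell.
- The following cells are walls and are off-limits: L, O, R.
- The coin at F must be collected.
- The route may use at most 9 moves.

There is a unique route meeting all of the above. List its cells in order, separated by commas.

Any route must reach F and still end at N within 9 moves, so the order of the required stops is forced.
Route from J: up 1 to D, left 3 to A, down 1 to F, right 2 to I, down 1 to M, right 1 to N — 9 moves in all.
Check: all required cells visited; 9 ≤ 9 moves.

J, D, C, B, A, F, H, I, M, N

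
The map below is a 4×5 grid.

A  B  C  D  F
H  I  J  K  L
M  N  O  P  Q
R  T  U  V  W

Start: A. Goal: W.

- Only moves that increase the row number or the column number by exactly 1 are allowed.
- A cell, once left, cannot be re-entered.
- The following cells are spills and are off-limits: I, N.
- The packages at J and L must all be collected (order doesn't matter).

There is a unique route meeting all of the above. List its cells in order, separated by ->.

Moves only go right or down, so the column and row indices never decrease.
Route from A: 2× right (reaching C), down to J, 2× right (reaching L), 2× down (reaching W) — 7 moves in all.
Check: all required cells visited.

A -> B -> C -> J -> K -> L -> Q -> W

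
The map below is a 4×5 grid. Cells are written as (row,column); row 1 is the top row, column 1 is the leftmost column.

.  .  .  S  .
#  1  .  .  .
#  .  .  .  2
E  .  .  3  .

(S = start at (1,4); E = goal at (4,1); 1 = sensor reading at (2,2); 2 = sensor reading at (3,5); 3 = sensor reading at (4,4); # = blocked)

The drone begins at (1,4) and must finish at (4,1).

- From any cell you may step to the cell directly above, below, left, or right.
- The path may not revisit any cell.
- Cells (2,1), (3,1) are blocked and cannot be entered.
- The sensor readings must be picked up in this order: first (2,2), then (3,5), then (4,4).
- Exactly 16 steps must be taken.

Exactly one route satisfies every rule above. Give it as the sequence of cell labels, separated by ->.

(1,4) -> (1,5) -> (2,5) -> (2,4) -> (2,3) -> (1,3) -> (1,2) -> (2,2) -> (3,2) -> (3,3) -> (3,4) -> (3,5) -> (4,5) -> (4,4) -> (4,3) -> (4,2) -> (4,1)

The waypoints must appear in the order (2,2), (3,5), (4,4), with no cell reused.
Route from (1,4): right 1 to (1,5), down 1 to (2,5), left 2 to (2,3), up 1 to (1,3), left 1 to (1,2), down 2 to (3,2), right 3 to (3,5), down 1 to (4,5), left 4 to (4,1) — 16 moves in all.
Check: order respected (1 at step 7, 2 at step 11, 3 at step 13); 16 moves as required.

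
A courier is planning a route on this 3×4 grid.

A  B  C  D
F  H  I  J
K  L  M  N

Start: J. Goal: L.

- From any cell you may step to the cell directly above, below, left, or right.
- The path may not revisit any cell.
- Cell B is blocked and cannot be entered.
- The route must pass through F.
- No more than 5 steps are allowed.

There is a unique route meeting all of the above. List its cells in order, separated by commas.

The 5-move cap with required stops at F leaves no slack for detours.
Route from J: 3× left (reaching F), down to K, right to L — 5 moves in all.
Check: all required cells visited; 5 ≤ 5 moves.

J, I, H, F, K, L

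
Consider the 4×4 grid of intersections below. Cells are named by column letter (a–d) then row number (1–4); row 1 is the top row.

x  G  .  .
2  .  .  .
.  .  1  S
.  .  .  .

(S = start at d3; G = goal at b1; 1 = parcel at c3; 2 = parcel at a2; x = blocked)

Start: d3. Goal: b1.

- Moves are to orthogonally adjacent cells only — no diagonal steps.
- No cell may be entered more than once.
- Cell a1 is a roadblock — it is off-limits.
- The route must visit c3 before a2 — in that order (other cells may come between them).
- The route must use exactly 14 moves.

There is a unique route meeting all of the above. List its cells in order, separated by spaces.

d3 d4 c4 c3 b3 b4 a4 a3 a2 b2 c2 d2 d1 c1 b1

The waypoints must appear in the order c3, a2, with no cell reused.
Route from d3: down to d4, left to c4, up to c3, left to b3, down to b4, left to a4, 2× up (reaching a2), 3× right (reaching d2), up to d1, 2× left (reaching b1) — 14 moves in all.
Check: order respected (1 at step 3, 2 at step 8); 14 moves as required.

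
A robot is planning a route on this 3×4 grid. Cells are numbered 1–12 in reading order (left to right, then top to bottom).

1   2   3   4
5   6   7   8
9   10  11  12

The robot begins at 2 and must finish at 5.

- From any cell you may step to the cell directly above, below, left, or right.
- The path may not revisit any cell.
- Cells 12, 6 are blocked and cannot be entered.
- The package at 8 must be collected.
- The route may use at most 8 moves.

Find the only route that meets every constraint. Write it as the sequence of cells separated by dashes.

The 8-move cap with required stops at 8 leaves no slack for detours.
Route from 2: 2× right (reaching 4), down to 8, left to 7, down to 11, 2× left (reaching 9), up to 5 — 8 moves in all.
Check: all required cells visited; 8 ≤ 8 moves.

2 - 3 - 4 - 8 - 7 - 11 - 10 - 9 - 5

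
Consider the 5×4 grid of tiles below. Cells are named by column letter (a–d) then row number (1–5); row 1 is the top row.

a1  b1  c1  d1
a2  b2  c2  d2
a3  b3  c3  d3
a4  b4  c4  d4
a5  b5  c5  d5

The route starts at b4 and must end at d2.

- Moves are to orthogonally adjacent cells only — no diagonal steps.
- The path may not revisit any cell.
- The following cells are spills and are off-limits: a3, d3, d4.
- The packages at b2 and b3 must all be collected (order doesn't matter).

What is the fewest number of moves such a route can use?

4

Any route passes through b2 and b3 in some order between b4 and d2. Summing Manhattan distances along each leg and taking the cheapest ordering (b4 → b3 → b2 → d2) gives a lower bound of 1 + 1 + 2 = 4 moves.
A route of 4 moves achieves this: b4 → b3 → b2 → c2 → d2.
Since 4 matches the lower bound, it is optimal.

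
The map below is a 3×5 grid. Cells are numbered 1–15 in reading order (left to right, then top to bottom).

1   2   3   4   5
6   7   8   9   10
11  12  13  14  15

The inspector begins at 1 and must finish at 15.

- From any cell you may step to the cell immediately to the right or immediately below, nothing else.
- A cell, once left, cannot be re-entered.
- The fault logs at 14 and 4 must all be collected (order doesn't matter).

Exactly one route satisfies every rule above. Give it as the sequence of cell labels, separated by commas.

1, 2, 3, 4, 9, 14, 15

Moves only go right or down, so the column and row indices never decrease.
Route from 1: 3× right (reaching 4), 2× down (reaching 14), right to 15 — 6 moves in all.
Check: all required cells visited.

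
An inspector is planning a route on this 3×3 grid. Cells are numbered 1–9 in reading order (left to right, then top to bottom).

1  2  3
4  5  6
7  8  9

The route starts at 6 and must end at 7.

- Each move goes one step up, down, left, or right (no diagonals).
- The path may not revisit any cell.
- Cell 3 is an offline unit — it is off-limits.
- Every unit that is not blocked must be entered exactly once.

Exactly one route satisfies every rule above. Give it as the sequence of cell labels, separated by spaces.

6 9 8 5 2 1 4 7

Need to visit all 8 open cells exactly once, starting at 6 and ending at 7.
Cell 2 has only two open neighbours (5 and 1), so the path must pass straight through it: one of those is the cell it's entered from and the other is where it exits.
Route from 6: down to 9, left to 8, 2× up (reaching 2), left to 1, 2× down (reaching 7) — 7 moves in all.
Check: all 8 open cells covered.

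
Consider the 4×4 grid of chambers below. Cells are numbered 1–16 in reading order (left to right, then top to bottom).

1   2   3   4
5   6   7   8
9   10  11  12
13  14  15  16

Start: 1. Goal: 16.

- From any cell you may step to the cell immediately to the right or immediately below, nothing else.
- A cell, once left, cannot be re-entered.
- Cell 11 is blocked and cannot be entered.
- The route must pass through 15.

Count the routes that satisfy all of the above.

A right/down-only route from 1 to 16 makes exactly 3 down-moves and 3 right-moves in some order.
With no other constraints that would be C(6,3) = 20 routes.
Split at 15 and multiply the segment counts (each segment already excludes blocked cells): 1→15: 4; 15→16: 1; product = 4.
That gives 4 routes.

4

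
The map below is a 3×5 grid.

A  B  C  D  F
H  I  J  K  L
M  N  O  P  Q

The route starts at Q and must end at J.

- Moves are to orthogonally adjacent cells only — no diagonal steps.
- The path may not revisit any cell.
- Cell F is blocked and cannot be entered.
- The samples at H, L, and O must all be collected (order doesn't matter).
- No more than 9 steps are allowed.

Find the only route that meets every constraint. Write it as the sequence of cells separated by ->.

Any route must reach H, L, and O and still end at J within 9 moves, so the order of the required stops is forced.
Route from Q: up to L, left to K, down to P, 3× left (reaching M), up to H, 2× right (reaching J) — 9 moves in all.
Check: all required cells visited; 9 ≤ 9 moves.

Q -> L -> K -> P -> O -> N -> M -> H -> I -> J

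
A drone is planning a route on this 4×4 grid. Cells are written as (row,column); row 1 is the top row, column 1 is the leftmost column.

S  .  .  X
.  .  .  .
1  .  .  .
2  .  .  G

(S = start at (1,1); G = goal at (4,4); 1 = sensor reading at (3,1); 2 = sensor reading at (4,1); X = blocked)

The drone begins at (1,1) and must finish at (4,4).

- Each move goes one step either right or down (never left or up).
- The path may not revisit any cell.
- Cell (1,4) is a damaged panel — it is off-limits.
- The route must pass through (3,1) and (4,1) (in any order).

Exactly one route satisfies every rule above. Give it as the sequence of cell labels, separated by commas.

(1,1), (2,1), (3,1), (4,1), (4,2), (4,3), (4,4)

Moves only go right or down, so the column and row indices never decrease.
Route from (1,1): 3× down (reaching (4,1)), 3× right (reaching (4,4)) — 6 moves in all.
Check: all required cells visited.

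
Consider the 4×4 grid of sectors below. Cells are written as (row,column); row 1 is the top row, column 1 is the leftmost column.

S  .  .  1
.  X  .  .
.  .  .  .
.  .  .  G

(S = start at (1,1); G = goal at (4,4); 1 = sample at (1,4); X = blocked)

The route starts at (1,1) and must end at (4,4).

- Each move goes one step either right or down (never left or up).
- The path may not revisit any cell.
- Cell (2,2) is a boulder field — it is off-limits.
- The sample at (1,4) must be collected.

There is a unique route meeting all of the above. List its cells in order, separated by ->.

(1,1) -> (1,2) -> (1,3) -> (1,4) -> (2,4) -> (3,4) -> (4,4)

Moves only go right or down, so the column and row indices never decrease.
Route from (1,1): 3× right (reaching (1,4)), 3× down (reaching (4,4)) — 6 moves in all.
Check: all required cells visited.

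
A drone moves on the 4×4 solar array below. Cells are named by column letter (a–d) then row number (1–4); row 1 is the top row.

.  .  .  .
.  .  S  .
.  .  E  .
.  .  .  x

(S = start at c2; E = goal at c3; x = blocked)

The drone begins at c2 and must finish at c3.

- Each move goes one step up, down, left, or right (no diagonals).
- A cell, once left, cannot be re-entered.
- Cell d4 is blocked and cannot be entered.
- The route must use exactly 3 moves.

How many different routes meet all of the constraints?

Need simple routes of exactly 3 moves from c2 to c3 (Manhattan distance 1, so 1 moves are spent on a detour and 1 undoing it).
Enumerating: c2 b2 b3 c3 | c2 d2 d3 c3.
That gives 2 routes.

2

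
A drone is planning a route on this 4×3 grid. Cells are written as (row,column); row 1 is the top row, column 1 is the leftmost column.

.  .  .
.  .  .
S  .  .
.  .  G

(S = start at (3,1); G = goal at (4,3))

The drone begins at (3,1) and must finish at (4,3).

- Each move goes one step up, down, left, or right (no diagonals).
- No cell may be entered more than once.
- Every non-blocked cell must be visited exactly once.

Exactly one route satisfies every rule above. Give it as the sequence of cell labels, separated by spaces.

Need to visit all 12 open cells exactly once, starting at (3,1) and ending at (4,3).
Route from (3,1): down 1 to (4,1), right 1 to (4,2), up 2 to (2,2), left 1 to (2,1), up 1 to (1,1), right 2 to (1,3), down 3 to (4,3) — 11 moves in all.
Check: all 12 open cells covered.

(3,1) (4,1) (4,2) (3,2) (2,2) (2,1) (1,1) (1,2) (1,3) (2,3) (3,3) (4,3)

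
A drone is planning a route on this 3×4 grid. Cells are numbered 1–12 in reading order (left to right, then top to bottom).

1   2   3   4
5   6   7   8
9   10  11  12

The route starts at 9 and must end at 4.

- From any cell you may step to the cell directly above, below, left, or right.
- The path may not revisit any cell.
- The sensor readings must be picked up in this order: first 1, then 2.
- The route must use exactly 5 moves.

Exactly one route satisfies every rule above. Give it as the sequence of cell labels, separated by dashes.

9 - 5 - 1 - 2 - 3 - 4

The waypoints must appear in the order 1, 2, with no cell reused.
Route from 9: 2× up (reaching 1), 3× right (reaching 4) — 5 moves in all.
Check: order respected (1 at step 2, 2 at step 3); 5 moves as required.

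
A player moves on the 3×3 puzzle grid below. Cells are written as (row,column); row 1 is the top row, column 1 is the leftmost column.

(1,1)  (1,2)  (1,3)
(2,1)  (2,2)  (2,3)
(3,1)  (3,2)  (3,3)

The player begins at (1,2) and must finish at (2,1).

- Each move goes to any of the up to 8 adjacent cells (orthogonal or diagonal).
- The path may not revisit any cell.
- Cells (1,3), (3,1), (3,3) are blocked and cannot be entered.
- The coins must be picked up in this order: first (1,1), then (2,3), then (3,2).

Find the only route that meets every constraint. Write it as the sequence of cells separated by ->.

The waypoints must appear in the order (1,1), (2,3), (3,2), with no cell reused.
Route from (1,2): left to (1,1), down-right to (2,2), right to (2,3), down-left to (3,2), up-left to (2,1) — 5 moves in all.
Check: order respected ((1,1) at step 1, (2,3) at step 3, (3,2) at step 4).

(1,2) -> (1,1) -> (2,2) -> (2,3) -> (3,2) -> (2,1)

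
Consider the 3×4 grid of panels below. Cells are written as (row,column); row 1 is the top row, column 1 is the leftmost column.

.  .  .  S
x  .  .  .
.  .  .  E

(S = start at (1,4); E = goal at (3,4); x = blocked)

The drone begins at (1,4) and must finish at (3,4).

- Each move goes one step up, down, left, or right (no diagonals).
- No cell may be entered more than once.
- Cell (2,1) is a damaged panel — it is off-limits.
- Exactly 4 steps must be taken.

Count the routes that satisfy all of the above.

3

Need simple routes of exactly 4 moves from (1,4) to (3,4) (Manhattan distance 2, so 1 moves are spent on a detour and 1 undoing it).
Enumerating: (1,4) (2,4) (2,3) (3,3) (3,4) | (1,4) (1,3) (2,3) (3,3) (3,4) | (1,4) (1,3) (2,3) (2,4) (3,4).
That gives 3 routes.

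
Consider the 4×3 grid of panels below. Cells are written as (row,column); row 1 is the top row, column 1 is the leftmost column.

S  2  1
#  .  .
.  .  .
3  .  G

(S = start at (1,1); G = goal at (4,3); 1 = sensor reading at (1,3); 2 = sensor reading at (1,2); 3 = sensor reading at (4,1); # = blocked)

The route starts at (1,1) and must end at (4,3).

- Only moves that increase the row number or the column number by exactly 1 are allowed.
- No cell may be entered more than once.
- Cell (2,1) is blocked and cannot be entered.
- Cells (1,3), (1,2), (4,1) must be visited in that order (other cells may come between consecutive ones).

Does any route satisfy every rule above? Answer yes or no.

no

(1,2) lies to the left of (1,3), so going from (1,3) to (1,2) would need a leftward move — but moves only go right/down, so (1,3) cannot be visited before (1,2).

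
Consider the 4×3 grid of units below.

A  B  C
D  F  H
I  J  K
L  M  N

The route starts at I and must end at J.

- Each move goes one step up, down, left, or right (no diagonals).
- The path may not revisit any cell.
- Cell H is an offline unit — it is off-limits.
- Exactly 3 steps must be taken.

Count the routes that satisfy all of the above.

2

Need simple routes of exactly 3 moves from I to J (Manhattan distance 1, so 1 moves are spent on a detour and 1 undoing it).
Enumerating: I D F J | I L M J.
That gives 2 routes.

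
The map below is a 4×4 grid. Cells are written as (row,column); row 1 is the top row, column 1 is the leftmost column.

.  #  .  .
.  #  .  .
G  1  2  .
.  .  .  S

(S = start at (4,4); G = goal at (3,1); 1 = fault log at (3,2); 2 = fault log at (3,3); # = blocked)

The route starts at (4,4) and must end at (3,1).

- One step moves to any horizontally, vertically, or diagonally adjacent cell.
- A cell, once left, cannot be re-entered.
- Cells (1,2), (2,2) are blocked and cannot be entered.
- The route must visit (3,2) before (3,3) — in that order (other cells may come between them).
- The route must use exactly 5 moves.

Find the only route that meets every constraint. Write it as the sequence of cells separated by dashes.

(4,4) - (4,3) - (3,2) - (3,3) - (4,2) - (3,1)

The waypoints must appear in the order (3,2), (3,3), with no cell reused.
Route from (4,4): left 1 to (4,3), up-left 1 to (3,2), right 1 to (3,3), down-left 1 to (4,2), up-left 1 to (3,1) — 5 moves in all.
Check: order respected (1 at step 2, 2 at step 3); 5 moves as required.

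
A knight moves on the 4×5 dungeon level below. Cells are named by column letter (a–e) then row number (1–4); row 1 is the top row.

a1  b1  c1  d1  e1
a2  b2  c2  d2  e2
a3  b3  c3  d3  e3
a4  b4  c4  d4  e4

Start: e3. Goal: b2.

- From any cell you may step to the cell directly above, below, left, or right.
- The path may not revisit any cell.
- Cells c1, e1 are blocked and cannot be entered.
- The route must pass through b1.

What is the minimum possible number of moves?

8

Any route passes through b1 somewhere between e3 and b2. Summing Manhattan distances along the two legs (e3 → b1 → b2) gives a lower bound of 5 + 1 = 6 moves.
The shortest route satisfying every rule uses 8 moves: e3 → d3 → c3 → b3 → a3 → a2 → a1 → b1 → b2.
The no-revisit rule (legs can't share cells) pushes the minimum above the 6-move bound; an exhaustive check rules out every length from 6 to 7, leaving 8 as the minimum.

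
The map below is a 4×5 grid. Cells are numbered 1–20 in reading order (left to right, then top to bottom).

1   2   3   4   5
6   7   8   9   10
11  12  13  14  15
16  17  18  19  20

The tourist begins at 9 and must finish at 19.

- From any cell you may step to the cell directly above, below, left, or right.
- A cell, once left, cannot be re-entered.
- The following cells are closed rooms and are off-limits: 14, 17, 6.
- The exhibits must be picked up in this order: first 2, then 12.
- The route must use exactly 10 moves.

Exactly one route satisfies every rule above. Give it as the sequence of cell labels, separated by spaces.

9 10 5 4 3 2 7 12 13 18 19

The waypoints must appear in the order 2, 12, with no cell reused.
Route from 9: right 1 to 10, up 1 to 5, left 3 to 2, down 2 to 12, right 1 to 13, down 1 to 18, right 1 to 19 — 10 moves in all.
Check: order respected (2 at step 5, 12 at step 7); 10 moves as required.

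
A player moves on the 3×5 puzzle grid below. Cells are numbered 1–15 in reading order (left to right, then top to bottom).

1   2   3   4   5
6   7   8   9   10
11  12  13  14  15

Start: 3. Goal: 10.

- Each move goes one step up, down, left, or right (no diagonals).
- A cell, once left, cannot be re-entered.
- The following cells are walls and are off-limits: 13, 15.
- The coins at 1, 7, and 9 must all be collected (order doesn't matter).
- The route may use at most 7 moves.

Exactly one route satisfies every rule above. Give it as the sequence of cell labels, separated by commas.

3, 2, 1, 6, 7, 8, 9, 10

The budget equals the shortest possible length, so every move has to be on a shortest route through the required cells.
Route from 3: 2× left (reaching 1), down to 6, 4× right (reaching 10) — 7 moves in all.
Check: all required cells visited; 7 ≤ 7 moves.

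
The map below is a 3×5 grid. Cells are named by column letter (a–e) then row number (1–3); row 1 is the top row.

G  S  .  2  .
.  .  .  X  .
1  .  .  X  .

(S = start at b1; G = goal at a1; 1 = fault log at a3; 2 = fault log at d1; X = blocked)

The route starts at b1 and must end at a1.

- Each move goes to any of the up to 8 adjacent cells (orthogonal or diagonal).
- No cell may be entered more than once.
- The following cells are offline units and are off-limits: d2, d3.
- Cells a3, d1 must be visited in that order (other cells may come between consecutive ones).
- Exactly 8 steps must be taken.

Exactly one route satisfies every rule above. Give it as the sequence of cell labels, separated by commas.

b1, a2, a3, b3, c2, d1, c1, b2, a1

The waypoints must appear in the order a3, d1, with no cell reused.
Route from b1: down-left to a2, down to a3, right to b3, 2× up-right (reaching d1), left to c1, down-left to b2, up-left to a1 — 8 moves in all.
Check: order respected (1 at step 2, 2 at step 5); 8 moves as required.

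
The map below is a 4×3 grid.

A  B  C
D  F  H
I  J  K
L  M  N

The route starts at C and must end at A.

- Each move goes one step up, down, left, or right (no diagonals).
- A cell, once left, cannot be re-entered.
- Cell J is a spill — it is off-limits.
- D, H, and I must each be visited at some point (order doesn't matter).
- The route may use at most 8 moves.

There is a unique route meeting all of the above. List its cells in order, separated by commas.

C, H, K, N, M, L, I, D, A

The budget equals the shortest possible length, so every move has to be on a shortest route through the required cells.
Route from C: 3× down (reaching N), 2× left (reaching L), 3× up (reaching A) — 8 moves in all.
Check: all required cells visited; 8 ≤ 8 moves.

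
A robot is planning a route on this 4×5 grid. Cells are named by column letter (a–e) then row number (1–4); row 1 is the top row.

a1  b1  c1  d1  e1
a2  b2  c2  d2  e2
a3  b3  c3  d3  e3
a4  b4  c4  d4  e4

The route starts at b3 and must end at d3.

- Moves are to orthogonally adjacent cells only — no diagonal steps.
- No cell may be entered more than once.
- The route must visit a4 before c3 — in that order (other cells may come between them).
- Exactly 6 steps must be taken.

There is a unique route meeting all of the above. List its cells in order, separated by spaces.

The waypoints must appear in the order a4, c3, with no cell reused.
Route from b3: left 1 to a3, down 1 to a4, right 2 to c4, up 1 to c3, right 1 to d3 — 6 moves in all.
Check: order respected (a4 at step 2, c3 at step 5); 6 moves as required.

b3 a3 a4 b4 c4 c3 d3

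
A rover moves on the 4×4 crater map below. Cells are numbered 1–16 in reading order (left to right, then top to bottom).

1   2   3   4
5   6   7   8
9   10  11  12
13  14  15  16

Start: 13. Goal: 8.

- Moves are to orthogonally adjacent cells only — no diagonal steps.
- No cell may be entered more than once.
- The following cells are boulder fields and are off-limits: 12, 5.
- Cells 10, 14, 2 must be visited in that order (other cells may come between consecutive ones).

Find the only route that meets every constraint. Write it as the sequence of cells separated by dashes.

The waypoints must appear in the order 10, 14, 2, with no cell reused.
Route from 13: up to 9, right to 10, down to 14, right to 15, 2× up (reaching 7), left to 6, up to 2, 2× right (reaching 4), down to 8 — 11 moves in all.
Check: order respected (10 at step 2, 14 at step 3, 2 at step 8).

13 - 9 - 10 - 14 - 15 - 11 - 7 - 6 - 2 - 3 - 4 - 8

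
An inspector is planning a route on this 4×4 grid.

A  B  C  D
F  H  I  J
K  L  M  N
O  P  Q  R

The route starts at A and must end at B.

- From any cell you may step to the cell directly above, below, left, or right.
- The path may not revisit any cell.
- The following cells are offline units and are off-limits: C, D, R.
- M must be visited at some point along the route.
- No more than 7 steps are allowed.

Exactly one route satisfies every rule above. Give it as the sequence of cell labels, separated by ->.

Any route must reach M and still end at B within 7 moves, so the order of the required stops is forced.
Route from A: 2× down (reaching K), 2× right (reaching M), up to I, left to H, up to B — 7 moves in all.
Check: all required cells visited; 7 ≤ 7 moves.

A -> F -> K -> L -> M -> I -> H -> B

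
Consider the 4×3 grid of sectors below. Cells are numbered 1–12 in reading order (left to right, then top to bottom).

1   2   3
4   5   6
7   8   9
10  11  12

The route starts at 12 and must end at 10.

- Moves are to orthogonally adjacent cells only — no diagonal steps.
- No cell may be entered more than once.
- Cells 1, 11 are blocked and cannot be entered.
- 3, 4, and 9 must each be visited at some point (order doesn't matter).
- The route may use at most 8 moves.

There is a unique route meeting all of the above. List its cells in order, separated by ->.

12 -> 9 -> 6 -> 3 -> 2 -> 5 -> 4 -> 7 -> 10

Any route must reach 3, 4, and 9 and still end at 10 within 8 moves, so the order of the required stops is forced.
Route from 12: 3× up (reaching 3), left to 2, down to 5, left to 4, 2× down (reaching 10) — 8 moves in all.
Check: all required cells visited; 8 ≤ 8 moves.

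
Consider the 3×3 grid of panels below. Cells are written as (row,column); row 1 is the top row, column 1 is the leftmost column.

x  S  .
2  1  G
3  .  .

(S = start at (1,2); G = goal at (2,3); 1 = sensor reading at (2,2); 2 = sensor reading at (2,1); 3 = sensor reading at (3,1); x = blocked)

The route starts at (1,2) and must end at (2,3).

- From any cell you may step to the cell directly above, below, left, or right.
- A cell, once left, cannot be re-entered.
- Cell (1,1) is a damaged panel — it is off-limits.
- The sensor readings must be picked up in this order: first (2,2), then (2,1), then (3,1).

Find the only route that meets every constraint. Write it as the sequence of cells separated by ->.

(1,2) -> (2,2) -> (2,1) -> (3,1) -> (3,2) -> (3,3) -> (2,3)

The waypoints must appear in the order (2,2), (2,1), (3,1), with no cell reused.
Route from (1,2): down 1 to (2,2), left 1 to (2,1), down 1 to (3,1), right 2 to (3,3), up 1 to (2,3) — 6 moves in all.
Check: order respected (1 at step 1, 2 at step 2, 3 at step 3).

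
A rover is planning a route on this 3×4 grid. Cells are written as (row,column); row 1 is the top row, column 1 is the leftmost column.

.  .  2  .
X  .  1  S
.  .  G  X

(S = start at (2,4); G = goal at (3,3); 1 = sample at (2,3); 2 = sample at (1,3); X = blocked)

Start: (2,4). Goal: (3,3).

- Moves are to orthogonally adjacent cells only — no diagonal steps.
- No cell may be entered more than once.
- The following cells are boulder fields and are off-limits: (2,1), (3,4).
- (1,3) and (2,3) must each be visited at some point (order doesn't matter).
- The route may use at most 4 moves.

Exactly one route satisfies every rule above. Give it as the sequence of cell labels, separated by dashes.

The 4-move cap with required stops at (1,3), (2,3) leaves no slack for detours.
Route from (2,4): up to (1,4), left to (1,3), 2× down (reaching (3,3)) — 4 moves in all.
Check: all required cells visited; 4 ≤ 4 moves.

(2,4) - (1,4) - (1,3) - (2,3) - (3,3)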